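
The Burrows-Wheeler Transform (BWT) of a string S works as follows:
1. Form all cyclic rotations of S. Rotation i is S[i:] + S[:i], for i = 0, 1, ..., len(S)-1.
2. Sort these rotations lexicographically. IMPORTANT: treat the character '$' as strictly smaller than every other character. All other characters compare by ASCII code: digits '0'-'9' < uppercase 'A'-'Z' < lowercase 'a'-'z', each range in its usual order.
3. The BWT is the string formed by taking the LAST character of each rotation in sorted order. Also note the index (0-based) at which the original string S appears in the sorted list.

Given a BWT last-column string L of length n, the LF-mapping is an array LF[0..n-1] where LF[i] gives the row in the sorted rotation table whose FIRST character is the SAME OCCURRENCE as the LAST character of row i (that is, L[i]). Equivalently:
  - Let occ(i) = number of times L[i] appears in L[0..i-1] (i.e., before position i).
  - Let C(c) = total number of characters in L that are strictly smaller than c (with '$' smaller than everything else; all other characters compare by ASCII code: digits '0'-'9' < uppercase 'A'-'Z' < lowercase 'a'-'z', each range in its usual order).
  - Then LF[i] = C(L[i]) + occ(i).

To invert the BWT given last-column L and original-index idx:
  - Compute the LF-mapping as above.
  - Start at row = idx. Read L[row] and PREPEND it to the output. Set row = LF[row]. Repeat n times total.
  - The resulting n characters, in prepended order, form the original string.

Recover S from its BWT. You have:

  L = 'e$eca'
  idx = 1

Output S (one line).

LF mapping: 3 0 4 2 1
Walk LF starting at row 1, prepending L[row]:
  step 1: row=1, L[1]='$', prepend. Next row=LF[1]=0
  step 2: row=0, L[0]='e', prepend. Next row=LF[0]=3
  step 3: row=3, L[3]='c', prepend. Next row=LF[3]=2
  step 4: row=2, L[2]='e', prepend. Next row=LF[2]=4
  step 5: row=4, L[4]='a', prepend. Next row=LF[4]=1
Reversed output: aece$

Answer: aece$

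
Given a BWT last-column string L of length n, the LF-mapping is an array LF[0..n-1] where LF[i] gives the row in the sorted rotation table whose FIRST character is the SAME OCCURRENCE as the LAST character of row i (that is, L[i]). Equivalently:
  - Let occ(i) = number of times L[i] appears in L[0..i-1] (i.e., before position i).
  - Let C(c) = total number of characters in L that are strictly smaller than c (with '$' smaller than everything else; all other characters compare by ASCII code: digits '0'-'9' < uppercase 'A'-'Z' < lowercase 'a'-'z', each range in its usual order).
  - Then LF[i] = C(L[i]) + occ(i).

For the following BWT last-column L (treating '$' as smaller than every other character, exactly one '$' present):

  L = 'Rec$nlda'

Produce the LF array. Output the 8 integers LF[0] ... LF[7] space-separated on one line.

Answer: 1 5 3 0 7 6 4 2

Derivation:
Char counts: '$':1, 'R':1, 'a':1, 'c':1, 'd':1, 'e':1, 'l':1, 'n':1
C (first-col start): C('$')=0, C('R')=1, C('a')=2, C('c')=3, C('d')=4, C('e')=5, C('l')=6, C('n')=7
L[0]='R': occ=0, LF[0]=C('R')+0=1+0=1
L[1]='e': occ=0, LF[1]=C('e')+0=5+0=5
L[2]='c': occ=0, LF[2]=C('c')+0=3+0=3
L[3]='$': occ=0, LF[3]=C('$')+0=0+0=0
L[4]='n': occ=0, LF[4]=C('n')+0=7+0=7
L[5]='l': occ=0, LF[5]=C('l')+0=6+0=6
L[6]='d': occ=0, LF[6]=C('d')+0=4+0=4
L[7]='a': occ=0, LF[7]=C('a')+0=2+0=2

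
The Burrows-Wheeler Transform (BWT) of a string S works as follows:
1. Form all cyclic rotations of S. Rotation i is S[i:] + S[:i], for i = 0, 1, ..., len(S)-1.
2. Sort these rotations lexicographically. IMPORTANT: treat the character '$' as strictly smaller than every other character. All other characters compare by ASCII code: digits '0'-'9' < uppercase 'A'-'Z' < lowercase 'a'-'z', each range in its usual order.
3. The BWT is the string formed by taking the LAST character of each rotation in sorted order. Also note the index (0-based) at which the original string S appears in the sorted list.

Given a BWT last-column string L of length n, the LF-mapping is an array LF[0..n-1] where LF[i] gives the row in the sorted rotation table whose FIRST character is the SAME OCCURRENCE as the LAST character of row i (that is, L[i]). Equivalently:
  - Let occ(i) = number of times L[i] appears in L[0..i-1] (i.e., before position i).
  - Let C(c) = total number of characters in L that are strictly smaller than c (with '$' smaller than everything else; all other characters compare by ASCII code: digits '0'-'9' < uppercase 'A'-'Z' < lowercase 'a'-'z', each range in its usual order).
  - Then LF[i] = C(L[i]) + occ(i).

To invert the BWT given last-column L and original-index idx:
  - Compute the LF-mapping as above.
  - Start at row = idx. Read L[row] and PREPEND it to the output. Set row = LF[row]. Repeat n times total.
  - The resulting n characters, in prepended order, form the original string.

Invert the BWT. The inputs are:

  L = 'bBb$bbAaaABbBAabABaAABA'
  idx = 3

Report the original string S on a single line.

Answer: AaAbaaBAAbAbAabABBBbBb$

Derivation:
LF mapping: 17 8 18 0 19 20 1 13 14 2 9 21 10 3 15 22 4 11 16 5 6 12 7
Walk LF starting at row 3, prepending L[row]:
  step 1: row=3, L[3]='$', prepend. Next row=LF[3]=0
  step 2: row=0, L[0]='b', prepend. Next row=LF[0]=17
  step 3: row=17, L[17]='B', prepend. Next row=LF[17]=11
  step 4: row=11, L[11]='b', prepend. Next row=LF[11]=21
  step 5: row=21, L[21]='B', prepend. Next row=LF[21]=12
  step 6: row=12, L[12]='B', prepend. Next row=LF[12]=10
  step 7: row=10, L[10]='B', prepend. Next row=LF[10]=9
  step 8: row=9, L[9]='A', prepend. Next row=LF[9]=2
  step 9: row=2, L[2]='b', prepend. Next row=LF[2]=18
  step 10: row=18, L[18]='a', prepend. Next row=LF[18]=16
  step 11: row=16, L[16]='A', prepend. Next row=LF[16]=4
  step 12: row=4, L[4]='b', prepend. Next row=LF[4]=19
  step 13: row=19, L[19]='A', prepend. Next row=LF[19]=5
  step 14: row=5, L[5]='b', prepend. Next row=LF[5]=20
  step 15: row=20, L[20]='A', prepend. Next row=LF[20]=6
  step 16: row=6, L[6]='A', prepend. Next row=LF[6]=1
  step 17: row=1, L[1]='B', prepend. Next row=LF[1]=8
  step 18: row=8, L[8]='a', prepend. Next row=LF[8]=14
  step 19: row=14, L[14]='a', prepend. Next row=LF[14]=15
  step 20: row=15, L[15]='b', prepend. Next row=LF[15]=22
  step 21: row=22, L[22]='A', prepend. Next row=LF[22]=7
  step 22: row=7, L[7]='a', prepend. Next row=LF[7]=13
  step 23: row=13, L[13]='A', prepend. Next row=LF[13]=3
Reversed output: AaAbaaBAAbAbAabABBBbBb$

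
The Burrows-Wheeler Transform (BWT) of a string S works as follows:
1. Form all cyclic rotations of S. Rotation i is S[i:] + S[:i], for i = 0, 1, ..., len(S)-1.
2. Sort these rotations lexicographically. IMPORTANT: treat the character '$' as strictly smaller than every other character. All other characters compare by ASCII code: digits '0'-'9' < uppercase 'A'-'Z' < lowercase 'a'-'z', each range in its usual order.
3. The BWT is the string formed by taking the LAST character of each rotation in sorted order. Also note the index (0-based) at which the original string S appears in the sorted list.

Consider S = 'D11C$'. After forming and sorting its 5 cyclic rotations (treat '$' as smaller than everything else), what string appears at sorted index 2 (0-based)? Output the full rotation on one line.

All 5 rotations (rotation i = S[i:]+S[:i]):
  rot[0] = D11C$
  rot[1] = 11C$D
  rot[2] = 1C$D1
  rot[3] = C$D11
  rot[4] = $D11C
Sorted (with $ < everything):
  sorted[0] = $D11C
  sorted[1] = 11C$D
  sorted[2] = 1C$D1
  sorted[3] = C$D11
  sorted[4] = D11C$
sorted[2] = 1C$D1

Answer: 1C$D1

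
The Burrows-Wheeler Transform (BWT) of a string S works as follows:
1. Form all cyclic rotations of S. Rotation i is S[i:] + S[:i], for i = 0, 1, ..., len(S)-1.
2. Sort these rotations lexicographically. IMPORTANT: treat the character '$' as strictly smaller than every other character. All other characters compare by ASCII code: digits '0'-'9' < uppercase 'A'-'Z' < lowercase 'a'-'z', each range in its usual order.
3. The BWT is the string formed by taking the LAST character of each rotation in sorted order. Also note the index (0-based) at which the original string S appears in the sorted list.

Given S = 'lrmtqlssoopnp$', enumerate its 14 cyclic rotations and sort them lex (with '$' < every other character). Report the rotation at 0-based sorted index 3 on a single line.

All 14 rotations (rotation i = S[i:]+S[:i]):
  rot[0] = lrmtqlssoopnp$
  rot[1] = rmtqlssoopnp$l
  rot[2] = mtqlssoopnp$lr
  rot[3] = tqlssoopnp$lrm
  rot[4] = qlssoopnp$lrmt
  rot[5] = lssoopnp$lrmtq
  rot[6] = ssoopnp$lrmtql
  rot[7] = soopnp$lrmtqls
  rot[8] = oopnp$lrmtqlss
  rot[9] = opnp$lrmtqlsso
  rot[10] = pnp$lrmtqlssoo
  rot[11] = np$lrmtqlssoop
  rot[12] = p$lrmtqlssoopn
  rot[13] = $lrmtqlssoopnp
Sorted (with $ < everything):
  sorted[0] = $lrmtqlssoopnp
  sorted[1] = lrmtqlssoopnp$
  sorted[2] = lssoopnp$lrmtq
  sorted[3] = mtqlssoopnp$lr
  sorted[4] = np$lrmtqlssoop
  sorted[5] = oopnp$lrmtqlss
  sorted[6] = opnp$lrmtqlsso
  sorted[7] = p$lrmtqlssoopn
  sorted[8] = pnp$lrmtqlssoo
  sorted[9] = qlssoopnp$lrmt
  sorted[10] = rmtqlssoopnp$l
  sorted[11] = soopnp$lrmtqls
  sorted[12] = ssoopnp$lrmtql
  sorted[13] = tqlssoopnp$lrm
sorted[3] = mtqlssoopnp$lr

Answer: mtqlssoopnp$lr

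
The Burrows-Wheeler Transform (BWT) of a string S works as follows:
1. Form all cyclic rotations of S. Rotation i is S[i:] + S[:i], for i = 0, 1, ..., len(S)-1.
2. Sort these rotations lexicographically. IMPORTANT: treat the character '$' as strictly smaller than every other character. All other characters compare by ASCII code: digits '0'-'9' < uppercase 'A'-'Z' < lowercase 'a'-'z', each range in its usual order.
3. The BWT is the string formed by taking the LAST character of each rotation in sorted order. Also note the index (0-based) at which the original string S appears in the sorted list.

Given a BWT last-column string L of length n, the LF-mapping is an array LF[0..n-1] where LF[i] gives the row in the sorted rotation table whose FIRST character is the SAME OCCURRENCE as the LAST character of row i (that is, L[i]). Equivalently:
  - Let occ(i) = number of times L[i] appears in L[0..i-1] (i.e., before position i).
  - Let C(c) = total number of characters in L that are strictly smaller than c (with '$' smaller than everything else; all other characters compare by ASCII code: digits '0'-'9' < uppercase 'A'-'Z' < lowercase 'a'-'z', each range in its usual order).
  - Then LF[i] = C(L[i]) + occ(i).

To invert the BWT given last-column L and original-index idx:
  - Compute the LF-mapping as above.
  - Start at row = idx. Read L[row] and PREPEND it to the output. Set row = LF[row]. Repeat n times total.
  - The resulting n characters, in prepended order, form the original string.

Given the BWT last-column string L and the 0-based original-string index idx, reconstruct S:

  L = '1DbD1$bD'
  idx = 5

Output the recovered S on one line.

LF mapping: 1 3 6 4 2 0 7 5
Walk LF starting at row 5, prepending L[row]:
  step 1: row=5, L[5]='$', prepend. Next row=LF[5]=0
  step 2: row=0, L[0]='1', prepend. Next row=LF[0]=1
  step 3: row=1, L[1]='D', prepend. Next row=LF[1]=3
  step 4: row=3, L[3]='D', prepend. Next row=LF[3]=4
  step 5: row=4, L[4]='1', prepend. Next row=LF[4]=2
  step 6: row=2, L[2]='b', prepend. Next row=LF[2]=6
  step 7: row=6, L[6]='b', prepend. Next row=LF[6]=7
  step 8: row=7, L[7]='D', prepend. Next row=LF[7]=5
Reversed output: Dbb1DD1$

Answer: Dbb1DD1$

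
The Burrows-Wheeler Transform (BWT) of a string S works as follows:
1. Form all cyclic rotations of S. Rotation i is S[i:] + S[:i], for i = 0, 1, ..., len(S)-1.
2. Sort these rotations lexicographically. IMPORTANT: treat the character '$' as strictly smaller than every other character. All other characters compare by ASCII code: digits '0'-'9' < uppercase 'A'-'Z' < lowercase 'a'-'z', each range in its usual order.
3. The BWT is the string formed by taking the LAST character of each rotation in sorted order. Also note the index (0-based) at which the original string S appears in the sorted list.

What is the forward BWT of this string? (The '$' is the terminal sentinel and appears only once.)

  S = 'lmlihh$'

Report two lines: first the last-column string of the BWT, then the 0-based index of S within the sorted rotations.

Answer: hhilm$l
5

Derivation:
All 7 rotations (rotation i = S[i:]+S[:i]):
  rot[0] = lmlihh$
  rot[1] = mlihh$l
  rot[2] = lihh$lm
  rot[3] = ihh$lml
  rot[4] = hh$lmli
  rot[5] = h$lmlih
  rot[6] = $lmlihh
Sorted (with $ < everything):
  sorted[0] = $lmlihh  (last char: 'h')
  sorted[1] = h$lmlih  (last char: 'h')
  sorted[2] = hh$lmli  (last char: 'i')
  sorted[3] = ihh$lml  (last char: 'l')
  sorted[4] = lihh$lm  (last char: 'm')
  sorted[5] = lmlihh$  (last char: '$')
  sorted[6] = mlihh$l  (last char: 'l')
Last column: hhilm$l
Original string S is at sorted index 5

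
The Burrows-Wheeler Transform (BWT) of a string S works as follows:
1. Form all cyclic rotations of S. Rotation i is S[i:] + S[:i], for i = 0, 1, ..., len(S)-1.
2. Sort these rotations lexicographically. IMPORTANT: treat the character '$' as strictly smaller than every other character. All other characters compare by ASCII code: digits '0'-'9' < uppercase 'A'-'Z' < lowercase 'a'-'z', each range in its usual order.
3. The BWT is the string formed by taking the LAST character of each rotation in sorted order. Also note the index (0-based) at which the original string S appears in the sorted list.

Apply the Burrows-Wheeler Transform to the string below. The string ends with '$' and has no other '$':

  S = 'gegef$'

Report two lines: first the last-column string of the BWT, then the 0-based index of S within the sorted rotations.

Answer: fggee$
5

Derivation:
All 6 rotations (rotation i = S[i:]+S[:i]):
  rot[0] = gegef$
  rot[1] = egef$g
  rot[2] = gef$ge
  rot[3] = ef$geg
  rot[4] = f$gege
  rot[5] = $gegef
Sorted (with $ < everything):
  sorted[0] = $gegef  (last char: 'f')
  sorted[1] = ef$geg  (last char: 'g')
  sorted[2] = egef$g  (last char: 'g')
  sorted[3] = f$gege  (last char: 'e')
  sorted[4] = gef$ge  (last char: 'e')
  sorted[5] = gegef$  (last char: '$')
Last column: fggee$
Original string S is at sorted index 5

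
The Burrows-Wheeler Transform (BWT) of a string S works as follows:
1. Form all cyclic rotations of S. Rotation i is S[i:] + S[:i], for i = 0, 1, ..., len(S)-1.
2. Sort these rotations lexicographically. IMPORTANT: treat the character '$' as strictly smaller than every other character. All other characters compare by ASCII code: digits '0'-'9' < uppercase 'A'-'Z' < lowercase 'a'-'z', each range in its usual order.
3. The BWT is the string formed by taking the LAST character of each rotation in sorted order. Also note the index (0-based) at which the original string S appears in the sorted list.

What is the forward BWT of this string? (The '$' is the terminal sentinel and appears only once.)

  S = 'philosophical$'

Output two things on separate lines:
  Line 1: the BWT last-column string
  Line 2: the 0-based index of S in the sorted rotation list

All 14 rotations (rotation i = S[i:]+S[:i]):
  rot[0] = philosophical$
  rot[1] = hilosophical$p
  rot[2] = ilosophical$ph
  rot[3] = losophical$phi
  rot[4] = osophical$phil
  rot[5] = sophical$philo
  rot[6] = ophical$philos
  rot[7] = phical$philoso
  rot[8] = hical$philosop
  rot[9] = ical$philosoph
  rot[10] = cal$philosophi
  rot[11] = al$philosophic
  rot[12] = l$philosophica
  rot[13] = $philosophical
Sorted (with $ < everything):
  sorted[0] = $philosophical  (last char: 'l')
  sorted[1] = al$philosophic  (last char: 'c')
  sorted[2] = cal$philosophi  (last char: 'i')
  sorted[3] = hical$philosop  (last char: 'p')
  sorted[4] = hilosophical$p  (last char: 'p')
  sorted[5] = ical$philosoph  (last char: 'h')
  sorted[6] = ilosophical$ph  (last char: 'h')
  sorted[7] = l$philosophica  (last char: 'a')
  sorted[8] = losophical$phi  (last char: 'i')
  sorted[9] = ophical$philos  (last char: 's')
  sorted[10] = osophical$phil  (last char: 'l')
  sorted[11] = phical$philoso  (last char: 'o')
  sorted[12] = philosophical$  (last char: '$')
  sorted[13] = sophical$philo  (last char: 'o')
Last column: lcipphhaislo$o
Original string S is at sorted index 12

Answer: lcipphhaislo$o
12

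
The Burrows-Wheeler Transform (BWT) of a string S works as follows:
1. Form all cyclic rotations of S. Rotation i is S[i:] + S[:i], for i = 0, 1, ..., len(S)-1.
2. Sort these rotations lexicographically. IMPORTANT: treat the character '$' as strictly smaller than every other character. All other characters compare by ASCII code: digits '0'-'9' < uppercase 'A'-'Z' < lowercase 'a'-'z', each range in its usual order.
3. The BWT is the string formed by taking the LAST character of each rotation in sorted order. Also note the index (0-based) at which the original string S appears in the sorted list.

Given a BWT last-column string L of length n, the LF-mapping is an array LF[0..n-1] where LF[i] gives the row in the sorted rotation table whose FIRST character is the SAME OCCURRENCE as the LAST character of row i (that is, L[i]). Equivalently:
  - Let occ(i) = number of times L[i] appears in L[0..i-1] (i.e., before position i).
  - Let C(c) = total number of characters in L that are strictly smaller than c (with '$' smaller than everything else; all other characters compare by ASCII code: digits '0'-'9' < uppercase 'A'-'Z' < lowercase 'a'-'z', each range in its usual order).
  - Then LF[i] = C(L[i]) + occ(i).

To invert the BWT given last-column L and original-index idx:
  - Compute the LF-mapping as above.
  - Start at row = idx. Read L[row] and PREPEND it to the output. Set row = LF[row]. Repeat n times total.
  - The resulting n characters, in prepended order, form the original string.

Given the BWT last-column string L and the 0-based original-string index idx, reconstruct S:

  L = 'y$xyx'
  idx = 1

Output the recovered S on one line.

Answer: xxyy$

Derivation:
LF mapping: 3 0 1 4 2
Walk LF starting at row 1, prepending L[row]:
  step 1: row=1, L[1]='$', prepend. Next row=LF[1]=0
  step 2: row=0, L[0]='y', prepend. Next row=LF[0]=3
  step 3: row=3, L[3]='y', prepend. Next row=LF[3]=4
  step 4: row=4, L[4]='x', prepend. Next row=LF[4]=2
  step 5: row=2, L[2]='x', prepend. Next row=LF[2]=1
Reversed output: xxyy$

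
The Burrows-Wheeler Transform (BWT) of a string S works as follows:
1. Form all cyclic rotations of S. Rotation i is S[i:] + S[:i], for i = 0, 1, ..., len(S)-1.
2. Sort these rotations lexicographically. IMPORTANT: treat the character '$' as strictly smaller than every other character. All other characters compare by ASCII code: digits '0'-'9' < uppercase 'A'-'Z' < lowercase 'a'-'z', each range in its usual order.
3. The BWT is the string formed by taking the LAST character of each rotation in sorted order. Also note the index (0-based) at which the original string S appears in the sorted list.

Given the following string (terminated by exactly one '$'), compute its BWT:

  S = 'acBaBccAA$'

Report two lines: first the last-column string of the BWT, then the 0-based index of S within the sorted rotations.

All 10 rotations (rotation i = S[i:]+S[:i]):
  rot[0] = acBaBccAA$
  rot[1] = cBaBccAA$a
  rot[2] = BaBccAA$ac
  rot[3] = aBccAA$acB
  rot[4] = BccAA$acBa
  rot[5] = ccAA$acBaB
  rot[6] = cAA$acBaBc
  rot[7] = AA$acBaBcc
  rot[8] = A$acBaBccA
  rot[9] = $acBaBccAA
Sorted (with $ < everything):
  sorted[0] = $acBaBccAA  (last char: 'A')
  sorted[1] = A$acBaBccA  (last char: 'A')
  sorted[2] = AA$acBaBcc  (last char: 'c')
  sorted[3] = BaBccAA$ac  (last char: 'c')
  sorted[4] = BccAA$acBa  (last char: 'a')
  sorted[5] = aBccAA$acB  (last char: 'B')
  sorted[6] = acBaBccAA$  (last char: '$')
  sorted[7] = cAA$acBaBc  (last char: 'c')
  sorted[8] = cBaBccAA$a  (last char: 'a')
  sorted[9] = ccAA$acBaB  (last char: 'B')
Last column: AAccaB$caB
Original string S is at sorted index 6

Answer: AAccaB$caB
6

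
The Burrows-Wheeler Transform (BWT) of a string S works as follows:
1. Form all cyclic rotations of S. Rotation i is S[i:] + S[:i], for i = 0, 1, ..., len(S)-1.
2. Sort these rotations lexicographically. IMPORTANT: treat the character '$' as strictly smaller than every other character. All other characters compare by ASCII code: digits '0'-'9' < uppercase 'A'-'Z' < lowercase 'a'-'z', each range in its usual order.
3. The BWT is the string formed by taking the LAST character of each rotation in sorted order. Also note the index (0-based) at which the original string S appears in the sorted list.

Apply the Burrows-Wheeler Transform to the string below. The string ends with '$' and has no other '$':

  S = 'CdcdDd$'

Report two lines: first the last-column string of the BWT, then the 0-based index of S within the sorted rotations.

All 7 rotations (rotation i = S[i:]+S[:i]):
  rot[0] = CdcdDd$
  rot[1] = dcdDd$C
  rot[2] = cdDd$Cd
  rot[3] = dDd$Cdc
  rot[4] = Dd$Cdcd
  rot[5] = d$CdcdD
  rot[6] = $CdcdDd
Sorted (with $ < everything):
  sorted[0] = $CdcdDd  (last char: 'd')
  sorted[1] = CdcdDd$  (last char: '$')
  sorted[2] = Dd$Cdcd  (last char: 'd')
  sorted[3] = cdDd$Cd  (last char: 'd')
  sorted[4] = d$CdcdD  (last char: 'D')
  sorted[5] = dDd$Cdc  (last char: 'c')
  sorted[6] = dcdDd$C  (last char: 'C')
Last column: d$ddDcC
Original string S is at sorted index 1

Answer: d$ddDcC
1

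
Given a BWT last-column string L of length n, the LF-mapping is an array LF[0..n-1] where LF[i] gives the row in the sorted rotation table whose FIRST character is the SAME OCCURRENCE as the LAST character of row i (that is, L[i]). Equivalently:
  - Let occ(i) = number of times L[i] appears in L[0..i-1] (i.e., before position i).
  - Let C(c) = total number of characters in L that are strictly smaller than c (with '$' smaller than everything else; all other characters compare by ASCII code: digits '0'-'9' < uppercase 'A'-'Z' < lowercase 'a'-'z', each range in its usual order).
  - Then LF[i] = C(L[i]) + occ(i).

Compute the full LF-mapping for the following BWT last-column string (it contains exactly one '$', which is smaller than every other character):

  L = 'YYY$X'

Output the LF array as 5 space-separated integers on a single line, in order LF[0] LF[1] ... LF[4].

Answer: 2 3 4 0 1

Derivation:
Char counts: '$':1, 'X':1, 'Y':3
C (first-col start): C('$')=0, C('X')=1, C('Y')=2
L[0]='Y': occ=0, LF[0]=C('Y')+0=2+0=2
L[1]='Y': occ=1, LF[1]=C('Y')+1=2+1=3
L[2]='Y': occ=2, LF[2]=C('Y')+2=2+2=4
L[3]='$': occ=0, LF[3]=C('$')+0=0+0=0
L[4]='X': occ=0, LF[4]=C('X')+0=1+0=1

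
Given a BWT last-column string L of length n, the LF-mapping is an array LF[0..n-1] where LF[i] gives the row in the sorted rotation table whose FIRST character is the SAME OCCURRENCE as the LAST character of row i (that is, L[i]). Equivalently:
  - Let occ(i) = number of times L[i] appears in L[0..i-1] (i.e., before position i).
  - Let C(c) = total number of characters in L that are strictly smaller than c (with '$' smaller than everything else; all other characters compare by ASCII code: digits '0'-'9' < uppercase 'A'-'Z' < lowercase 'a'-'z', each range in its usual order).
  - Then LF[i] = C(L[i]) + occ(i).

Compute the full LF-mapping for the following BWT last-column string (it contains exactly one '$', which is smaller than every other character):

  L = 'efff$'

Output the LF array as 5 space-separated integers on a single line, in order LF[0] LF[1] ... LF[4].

Answer: 1 2 3 4 0

Derivation:
Char counts: '$':1, 'e':1, 'f':3
C (first-col start): C('$')=0, C('e')=1, C('f')=2
L[0]='e': occ=0, LF[0]=C('e')+0=1+0=1
L[1]='f': occ=0, LF[1]=C('f')+0=2+0=2
L[2]='f': occ=1, LF[2]=C('f')+1=2+1=3
L[3]='f': occ=2, LF[3]=C('f')+2=2+2=4
L[4]='$': occ=0, LF[4]=C('$')+0=0+0=0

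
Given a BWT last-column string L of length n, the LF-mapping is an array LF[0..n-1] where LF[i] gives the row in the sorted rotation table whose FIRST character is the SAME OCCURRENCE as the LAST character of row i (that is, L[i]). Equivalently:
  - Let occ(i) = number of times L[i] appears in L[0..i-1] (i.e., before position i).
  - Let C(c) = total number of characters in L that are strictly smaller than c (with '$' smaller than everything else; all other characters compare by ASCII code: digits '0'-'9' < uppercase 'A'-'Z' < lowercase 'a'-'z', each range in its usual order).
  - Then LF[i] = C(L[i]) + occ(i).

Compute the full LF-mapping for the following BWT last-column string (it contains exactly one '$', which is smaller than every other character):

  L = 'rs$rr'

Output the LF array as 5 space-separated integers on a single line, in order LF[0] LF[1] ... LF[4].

Answer: 1 4 0 2 3

Derivation:
Char counts: '$':1, 'r':3, 's':1
C (first-col start): C('$')=0, C('r')=1, C('s')=4
L[0]='r': occ=0, LF[0]=C('r')+0=1+0=1
L[1]='s': occ=0, LF[1]=C('s')+0=4+0=4
L[2]='$': occ=0, LF[2]=C('$')+0=0+0=0
L[3]='r': occ=1, LF[3]=C('r')+1=1+1=2
L[4]='r': occ=2, LF[4]=C('r')+2=1+2=3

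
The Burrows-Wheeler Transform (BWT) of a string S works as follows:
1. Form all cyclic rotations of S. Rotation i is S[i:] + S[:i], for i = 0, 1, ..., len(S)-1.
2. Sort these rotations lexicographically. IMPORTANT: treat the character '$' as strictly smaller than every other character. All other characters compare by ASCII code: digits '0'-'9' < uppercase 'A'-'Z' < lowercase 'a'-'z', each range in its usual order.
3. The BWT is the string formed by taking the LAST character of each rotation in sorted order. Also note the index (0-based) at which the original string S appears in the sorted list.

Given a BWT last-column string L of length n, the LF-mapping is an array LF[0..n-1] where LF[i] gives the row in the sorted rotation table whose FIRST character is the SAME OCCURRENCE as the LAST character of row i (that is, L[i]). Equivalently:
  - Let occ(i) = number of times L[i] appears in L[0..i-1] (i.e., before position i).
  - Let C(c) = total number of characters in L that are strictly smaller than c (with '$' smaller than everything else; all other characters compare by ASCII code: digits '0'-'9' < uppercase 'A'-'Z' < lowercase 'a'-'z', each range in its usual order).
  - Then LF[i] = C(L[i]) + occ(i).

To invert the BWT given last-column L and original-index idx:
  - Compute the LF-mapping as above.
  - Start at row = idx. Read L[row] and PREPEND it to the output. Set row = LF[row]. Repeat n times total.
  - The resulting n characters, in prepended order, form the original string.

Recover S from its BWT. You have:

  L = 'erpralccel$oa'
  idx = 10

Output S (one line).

Answer: parceloracle$

Derivation:
LF mapping: 5 11 10 12 1 7 3 4 6 8 0 9 2
Walk LF starting at row 10, prepending L[row]:
  step 1: row=10, L[10]='$', prepend. Next row=LF[10]=0
  step 2: row=0, L[0]='e', prepend. Next row=LF[0]=5
  step 3: row=5, L[5]='l', prepend. Next row=LF[5]=7
  step 4: row=7, L[7]='c', prepend. Next row=LF[7]=4
  step 5: row=4, L[4]='a', prepend. Next row=LF[4]=1
  step 6: row=1, L[1]='r', prepend. Next row=LF[1]=11
  step 7: row=11, L[11]='o', prepend. Next row=LF[11]=9
  step 8: row=9, L[9]='l', prepend. Next row=LF[9]=8
  step 9: row=8, L[8]='e', prepend. Next row=LF[8]=6
  step 10: row=6, L[6]='c', prepend. Next row=LF[6]=3
  step 11: row=3, L[3]='r', prepend. Next row=LF[3]=12
  step 12: row=12, L[12]='a', prepend. Next row=LF[12]=2
  step 13: row=2, L[2]='p', prepend. Next row=LF[2]=10
Reversed output: parceloracle$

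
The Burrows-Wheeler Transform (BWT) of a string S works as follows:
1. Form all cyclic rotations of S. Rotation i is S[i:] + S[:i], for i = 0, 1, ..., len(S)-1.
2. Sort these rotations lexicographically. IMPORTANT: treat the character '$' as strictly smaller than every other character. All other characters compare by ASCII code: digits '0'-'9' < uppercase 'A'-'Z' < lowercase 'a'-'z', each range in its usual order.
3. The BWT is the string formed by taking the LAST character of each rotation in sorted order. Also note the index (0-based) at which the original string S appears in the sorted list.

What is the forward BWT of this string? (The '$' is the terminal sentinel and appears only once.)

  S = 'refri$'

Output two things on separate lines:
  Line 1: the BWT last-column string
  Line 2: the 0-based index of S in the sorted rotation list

Answer: irer$f
4

Derivation:
All 6 rotations (rotation i = S[i:]+S[:i]):
  rot[0] = refri$
  rot[1] = efri$r
  rot[2] = fri$re
  rot[3] = ri$ref
  rot[4] = i$refr
  rot[5] = $refri
Sorted (with $ < everything):
  sorted[0] = $refri  (last char: 'i')
  sorted[1] = efri$r  (last char: 'r')
  sorted[2] = fri$re  (last char: 'e')
  sorted[3] = i$refr  (last char: 'r')
  sorted[4] = refri$  (last char: '$')
  sorted[5] = ri$ref  (last char: 'f')
Last column: irer$f
Original string S is at sorted index 4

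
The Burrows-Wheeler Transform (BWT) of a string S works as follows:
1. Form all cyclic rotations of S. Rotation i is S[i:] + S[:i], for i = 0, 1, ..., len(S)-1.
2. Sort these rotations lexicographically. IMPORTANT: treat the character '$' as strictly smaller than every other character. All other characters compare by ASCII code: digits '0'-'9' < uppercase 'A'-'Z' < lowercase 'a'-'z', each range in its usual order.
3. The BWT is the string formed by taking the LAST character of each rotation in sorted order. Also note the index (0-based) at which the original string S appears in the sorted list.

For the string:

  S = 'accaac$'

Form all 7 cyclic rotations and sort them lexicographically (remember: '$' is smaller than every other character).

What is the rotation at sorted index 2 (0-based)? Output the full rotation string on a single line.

All 7 rotations (rotation i = S[i:]+S[:i]):
  rot[0] = accaac$
  rot[1] = ccaac$a
  rot[2] = caac$ac
  rot[3] = aac$acc
  rot[4] = ac$acca
  rot[5] = c$accaa
  rot[6] = $accaac
Sorted (with $ < everything):
  sorted[0] = $accaac
  sorted[1] = aac$acc
  sorted[2] = ac$acca
  sorted[3] = accaac$
  sorted[4] = c$accaa
  sorted[5] = caac$ac
  sorted[6] = ccaac$a
sorted[2] = ac$acca

Answer: ac$acca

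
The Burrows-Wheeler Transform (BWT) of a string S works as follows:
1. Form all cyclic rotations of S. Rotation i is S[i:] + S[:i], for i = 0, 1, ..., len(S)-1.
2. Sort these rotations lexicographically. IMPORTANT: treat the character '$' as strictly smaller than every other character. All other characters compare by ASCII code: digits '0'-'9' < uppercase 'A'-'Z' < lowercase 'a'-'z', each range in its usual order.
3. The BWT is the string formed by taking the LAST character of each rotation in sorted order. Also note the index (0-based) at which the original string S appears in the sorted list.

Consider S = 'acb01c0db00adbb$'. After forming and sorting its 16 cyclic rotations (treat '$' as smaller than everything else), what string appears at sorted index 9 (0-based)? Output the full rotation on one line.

Answer: b00adbb$acb01c0d

Derivation:
All 16 rotations (rotation i = S[i:]+S[:i]):
  rot[0] = acb01c0db00adbb$
  rot[1] = cb01c0db00adbb$a
  rot[2] = b01c0db00adbb$ac
  rot[3] = 01c0db00adbb$acb
  rot[4] = 1c0db00adbb$acb0
  rot[5] = c0db00adbb$acb01
  rot[6] = 0db00adbb$acb01c
  rot[7] = db00adbb$acb01c0
  rot[8] = b00adbb$acb01c0d
  rot[9] = 00adbb$acb01c0db
  rot[10] = 0adbb$acb01c0db0
  rot[11] = adbb$acb01c0db00
  rot[12] = dbb$acb01c0db00a
  rot[13] = bb$acb01c0db00ad
  rot[14] = b$acb01c0db00adb
  rot[15] = $acb01c0db00adbb
Sorted (with $ < everything):
  sorted[0] = $acb01c0db00adbb
  sorted[1] = 00adbb$acb01c0db
  sorted[2] = 01c0db00adbb$acb
  sorted[3] = 0adbb$acb01c0db0
  sorted[4] = 0db00adbb$acb01c
  sorted[5] = 1c0db00adbb$acb0
  sorted[6] = acb01c0db00adbb$
  sorted[7] = adbb$acb01c0db00
  sorted[8] = b$acb01c0db00adb
  sorted[9] = b00adbb$acb01c0d
  sorted[10] = b01c0db00adbb$ac
  sorted[11] = bb$acb01c0db00ad
  sorted[12] = c0db00adbb$acb01
  sorted[13] = cb01c0db00adbb$a
  sorted[14] = db00adbb$acb01c0
  sorted[15] = dbb$acb01c0db00a
sorted[9] = b00adbb$acb01c0d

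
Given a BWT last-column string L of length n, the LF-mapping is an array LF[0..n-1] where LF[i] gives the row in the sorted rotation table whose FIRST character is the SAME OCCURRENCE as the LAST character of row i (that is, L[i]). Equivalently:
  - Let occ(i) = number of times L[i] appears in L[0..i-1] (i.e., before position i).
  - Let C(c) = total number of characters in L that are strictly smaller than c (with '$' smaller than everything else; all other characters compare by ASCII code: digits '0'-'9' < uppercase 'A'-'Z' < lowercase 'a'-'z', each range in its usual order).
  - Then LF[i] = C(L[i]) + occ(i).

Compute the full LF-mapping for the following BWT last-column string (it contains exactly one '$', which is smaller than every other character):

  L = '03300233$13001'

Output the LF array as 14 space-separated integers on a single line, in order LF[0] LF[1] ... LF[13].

Answer: 1 9 10 2 3 8 11 12 0 6 13 4 5 7

Derivation:
Char counts: '$':1, '0':5, '1':2, '2':1, '3':5
C (first-col start): C('$')=0, C('0')=1, C('1')=6, C('2')=8, C('3')=9
L[0]='0': occ=0, LF[0]=C('0')+0=1+0=1
L[1]='3': occ=0, LF[1]=C('3')+0=9+0=9
L[2]='3': occ=1, LF[2]=C('3')+1=9+1=10
L[3]='0': occ=1, LF[3]=C('0')+1=1+1=2
L[4]='0': occ=2, LF[4]=C('0')+2=1+2=3
L[5]='2': occ=0, LF[5]=C('2')+0=8+0=8
L[6]='3': occ=2, LF[6]=C('3')+2=9+2=11
L[7]='3': occ=3, LF[7]=C('3')+3=9+3=12
L[8]='$': occ=0, LF[8]=C('$')+0=0+0=0
L[9]='1': occ=0, LF[9]=C('1')+0=6+0=6
L[10]='3': occ=4, LF[10]=C('3')+4=9+4=13
L[11]='0': occ=3, LF[11]=C('0')+3=1+3=4
L[12]='0': occ=4, LF[12]=C('0')+4=1+4=5
L[13]='1': occ=1, LF[13]=C('1')+1=6+1=7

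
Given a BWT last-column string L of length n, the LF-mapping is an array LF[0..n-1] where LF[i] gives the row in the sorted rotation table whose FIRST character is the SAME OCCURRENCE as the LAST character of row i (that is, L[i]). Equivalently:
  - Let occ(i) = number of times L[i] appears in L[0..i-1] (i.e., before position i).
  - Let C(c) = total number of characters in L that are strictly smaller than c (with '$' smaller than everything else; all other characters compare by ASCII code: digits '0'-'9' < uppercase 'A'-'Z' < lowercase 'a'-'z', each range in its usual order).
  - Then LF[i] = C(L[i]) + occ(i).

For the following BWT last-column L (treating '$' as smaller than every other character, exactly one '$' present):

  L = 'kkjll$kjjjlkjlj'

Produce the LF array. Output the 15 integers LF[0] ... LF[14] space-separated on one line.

Char counts: '$':1, 'j':6, 'k':4, 'l':4
C (first-col start): C('$')=0, C('j')=1, C('k')=7, C('l')=11
L[0]='k': occ=0, LF[0]=C('k')+0=7+0=7
L[1]='k': occ=1, LF[1]=C('k')+1=7+1=8
L[2]='j': occ=0, LF[2]=C('j')+0=1+0=1
L[3]='l': occ=0, LF[3]=C('l')+0=11+0=11
L[4]='l': occ=1, LF[4]=C('l')+1=11+1=12
L[5]='$': occ=0, LF[5]=C('$')+0=0+0=0
L[6]='k': occ=2, LF[6]=C('k')+2=7+2=9
L[7]='j': occ=1, LF[7]=C('j')+1=1+1=2
L[8]='j': occ=2, LF[8]=C('j')+2=1+2=3
L[9]='j': occ=3, LF[9]=C('j')+3=1+3=4
L[10]='l': occ=2, LF[10]=C('l')+2=11+2=13
L[11]='k': occ=3, LF[11]=C('k')+3=7+3=10
L[12]='j': occ=4, LF[12]=C('j')+4=1+4=5
L[13]='l': occ=3, LF[13]=C('l')+3=11+3=14
L[14]='j': occ=5, LF[14]=C('j')+5=1+5=6

Answer: 7 8 1 11 12 0 9 2 3 4 13 10 5 14 6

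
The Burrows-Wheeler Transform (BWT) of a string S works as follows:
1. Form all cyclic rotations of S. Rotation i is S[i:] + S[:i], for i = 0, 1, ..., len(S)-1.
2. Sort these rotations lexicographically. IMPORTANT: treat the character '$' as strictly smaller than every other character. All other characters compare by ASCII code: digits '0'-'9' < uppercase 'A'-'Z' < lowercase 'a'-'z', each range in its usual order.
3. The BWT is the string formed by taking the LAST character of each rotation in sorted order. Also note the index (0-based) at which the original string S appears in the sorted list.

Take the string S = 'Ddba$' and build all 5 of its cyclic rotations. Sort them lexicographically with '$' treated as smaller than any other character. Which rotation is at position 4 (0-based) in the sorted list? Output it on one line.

All 5 rotations (rotation i = S[i:]+S[:i]):
  rot[0] = Ddba$
  rot[1] = dba$D
  rot[2] = ba$Dd
  rot[3] = a$Ddb
  rot[4] = $Ddba
Sorted (with $ < everything):
  sorted[0] = $Ddba
  sorted[1] = Ddba$
  sorted[2] = a$Ddb
  sorted[3] = ba$Dd
  sorted[4] = dba$D
sorted[4] = dba$D

Answer: dba$D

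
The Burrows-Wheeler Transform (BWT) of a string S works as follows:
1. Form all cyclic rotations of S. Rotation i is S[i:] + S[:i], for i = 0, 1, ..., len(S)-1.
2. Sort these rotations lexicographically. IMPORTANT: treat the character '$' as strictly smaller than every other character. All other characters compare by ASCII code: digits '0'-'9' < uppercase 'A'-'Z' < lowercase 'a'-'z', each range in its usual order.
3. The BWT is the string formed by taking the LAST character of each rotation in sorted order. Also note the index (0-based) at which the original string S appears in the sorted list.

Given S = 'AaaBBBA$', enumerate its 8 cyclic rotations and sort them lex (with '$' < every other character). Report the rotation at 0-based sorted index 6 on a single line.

Answer: aBBBA$Aa

Derivation:
All 8 rotations (rotation i = S[i:]+S[:i]):
  rot[0] = AaaBBBA$
  rot[1] = aaBBBA$A
  rot[2] = aBBBA$Aa
  rot[3] = BBBA$Aaa
  rot[4] = BBA$AaaB
  rot[5] = BA$AaaBB
  rot[6] = A$AaaBBB
  rot[7] = $AaaBBBA
Sorted (with $ < everything):
  sorted[0] = $AaaBBBA
  sorted[1] = A$AaaBBB
  sorted[2] = AaaBBBA$
  sorted[3] = BA$AaaBB
  sorted[4] = BBA$AaaB
  sorted[5] = BBBA$Aaa
  sorted[6] = aBBBA$Aa
  sorted[7] = aaBBBA$A
sorted[6] = aBBBA$Aa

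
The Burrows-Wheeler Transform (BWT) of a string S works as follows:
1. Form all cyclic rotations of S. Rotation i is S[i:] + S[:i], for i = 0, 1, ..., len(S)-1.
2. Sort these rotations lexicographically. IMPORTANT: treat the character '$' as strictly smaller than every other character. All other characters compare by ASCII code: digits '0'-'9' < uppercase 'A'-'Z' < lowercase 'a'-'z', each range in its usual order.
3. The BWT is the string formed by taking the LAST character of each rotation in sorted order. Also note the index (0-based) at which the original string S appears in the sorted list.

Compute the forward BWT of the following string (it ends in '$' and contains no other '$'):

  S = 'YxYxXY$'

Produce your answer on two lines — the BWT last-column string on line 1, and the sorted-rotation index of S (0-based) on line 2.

All 7 rotations (rotation i = S[i:]+S[:i]):
  rot[0] = YxYxXY$
  rot[1] = xYxXY$Y
  rot[2] = YxXY$Yx
  rot[3] = xXY$YxY
  rot[4] = XY$YxYx
  rot[5] = Y$YxYxX
  rot[6] = $YxYxXY
Sorted (with $ < everything):
  sorted[0] = $YxYxXY  (last char: 'Y')
  sorted[1] = XY$YxYx  (last char: 'x')
  sorted[2] = Y$YxYxX  (last char: 'X')
  sorted[3] = YxXY$Yx  (last char: 'x')
  sorted[4] = YxYxXY$  (last char: '$')
  sorted[5] = xXY$YxY  (last char: 'Y')
  sorted[6] = xYxXY$Y  (last char: 'Y')
Last column: YxXx$YY
Original string S is at sorted index 4

Answer: YxXx$YY
4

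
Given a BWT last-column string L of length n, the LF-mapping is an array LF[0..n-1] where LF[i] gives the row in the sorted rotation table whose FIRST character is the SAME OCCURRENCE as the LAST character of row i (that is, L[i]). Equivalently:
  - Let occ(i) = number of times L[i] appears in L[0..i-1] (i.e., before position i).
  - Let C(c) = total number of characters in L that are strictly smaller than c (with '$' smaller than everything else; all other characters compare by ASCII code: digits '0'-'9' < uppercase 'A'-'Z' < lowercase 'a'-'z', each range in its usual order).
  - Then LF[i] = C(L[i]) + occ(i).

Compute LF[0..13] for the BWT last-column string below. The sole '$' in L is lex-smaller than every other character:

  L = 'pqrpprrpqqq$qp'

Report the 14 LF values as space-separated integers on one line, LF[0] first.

Char counts: '$':1, 'p':5, 'q':5, 'r':3
C (first-col start): C('$')=0, C('p')=1, C('q')=6, C('r')=11
L[0]='p': occ=0, LF[0]=C('p')+0=1+0=1
L[1]='q': occ=0, LF[1]=C('q')+0=6+0=6
L[2]='r': occ=0, LF[2]=C('r')+0=11+0=11
L[3]='p': occ=1, LF[3]=C('p')+1=1+1=2
L[4]='p': occ=2, LF[4]=C('p')+2=1+2=3
L[5]='r': occ=1, LF[5]=C('r')+1=11+1=12
L[6]='r': occ=2, LF[6]=C('r')+2=11+2=13
L[7]='p': occ=3, LF[7]=C('p')+3=1+3=4
L[8]='q': occ=1, LF[8]=C('q')+1=6+1=7
L[9]='q': occ=2, LF[9]=C('q')+2=6+2=8
L[10]='q': occ=3, LF[10]=C('q')+3=6+3=9
L[11]='$': occ=0, LF[11]=C('$')+0=0+0=0
L[12]='q': occ=4, LF[12]=C('q')+4=6+4=10
L[13]='p': occ=4, LF[13]=C('p')+4=1+4=5

Answer: 1 6 11 2 3 12 13 4 7 8 9 0 10 5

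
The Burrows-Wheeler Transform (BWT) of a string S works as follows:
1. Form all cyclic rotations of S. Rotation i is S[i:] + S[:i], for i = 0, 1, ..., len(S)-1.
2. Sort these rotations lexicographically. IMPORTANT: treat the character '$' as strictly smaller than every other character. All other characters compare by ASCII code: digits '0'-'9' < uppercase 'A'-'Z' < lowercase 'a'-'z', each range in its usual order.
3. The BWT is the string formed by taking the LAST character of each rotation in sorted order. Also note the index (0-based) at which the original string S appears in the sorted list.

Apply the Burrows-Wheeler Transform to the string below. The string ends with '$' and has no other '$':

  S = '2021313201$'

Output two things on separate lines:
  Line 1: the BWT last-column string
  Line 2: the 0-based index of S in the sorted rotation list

All 11 rotations (rotation i = S[i:]+S[:i]):
  rot[0] = 2021313201$
  rot[1] = 021313201$2
  rot[2] = 21313201$20
  rot[3] = 1313201$202
  rot[4] = 313201$2021
  rot[5] = 13201$20213
  rot[6] = 3201$202131
  rot[7] = 201$2021313
  rot[8] = 01$20213132
  rot[9] = 1$202131320
  rot[10] = $2021313201
Sorted (with $ < everything):
  sorted[0] = $2021313201  (last char: '1')
  sorted[1] = 01$20213132  (last char: '2')
  sorted[2] = 021313201$2  (last char: '2')
  sorted[3] = 1$202131320  (last char: '0')
  sorted[4] = 1313201$202  (last char: '2')
  sorted[5] = 13201$20213  (last char: '3')
  sorted[6] = 201$2021313  (last char: '3')
  sorted[7] = 2021313201$  (last char: '$')
  sorted[8] = 21313201$20  (last char: '0')
  sorted[9] = 313201$2021  (last char: '1')
  sorted[10] = 3201$202131  (last char: '1')
Last column: 1220233$011
Original string S is at sorted index 7

Answer: 1220233$011
7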